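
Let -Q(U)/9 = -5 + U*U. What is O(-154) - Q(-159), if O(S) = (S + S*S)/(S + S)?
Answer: 454815/2 ≈ 2.2741e+5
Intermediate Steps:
O(S) = (S + S**2)/(2*S) (O(S) = (S + S**2)/((2*S)) = (S + S**2)*(1/(2*S)) = (S + S**2)/(2*S))
Q(U) = 45 - 9*U**2 (Q(U) = -9*(-5 + U*U) = -9*(-5 + U**2) = 45 - 9*U**2)
O(-154) - Q(-159) = (1/2 + (1/2)*(-154)) - (45 - 9*(-159)**2) = (1/2 - 77) - (45 - 9*25281) = -153/2 - (45 - 227529) = -153/2 - 1*(-227484) = -153/2 + 227484 = 454815/2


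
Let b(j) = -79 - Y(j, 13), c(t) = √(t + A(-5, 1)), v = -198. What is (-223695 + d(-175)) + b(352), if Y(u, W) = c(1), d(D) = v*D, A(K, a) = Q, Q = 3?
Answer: -189126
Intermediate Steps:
A(K, a) = 3
d(D) = -198*D
c(t) = √(3 + t) (c(t) = √(t + 3) = √(3 + t))
Y(u, W) = 2 (Y(u, W) = √(3 + 1) = √4 = 2)
b(j) = -81 (b(j) = -79 - 1*2 = -79 - 2 = -81)
(-223695 + d(-175)) + b(352) = (-223695 - 198*(-175)) - 81 = (-223695 + 34650) - 81 = -189045 - 81 = -189126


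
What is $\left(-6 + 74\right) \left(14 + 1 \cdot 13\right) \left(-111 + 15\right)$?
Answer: $-176256$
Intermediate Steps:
$\left(-6 + 74\right) \left(14 + 1 \cdot 13\right) \left(-111 + 15\right) = 68 \left(14 + 13\right) \left(-96\right) = 68 \cdot 27 \left(-96\right) = 1836 \left(-96\right) = -176256$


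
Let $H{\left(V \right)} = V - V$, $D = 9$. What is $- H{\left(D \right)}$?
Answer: $0$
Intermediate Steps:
$H{\left(V \right)} = 0$
$- H{\left(D \right)} = \left(-1\right) 0 = 0$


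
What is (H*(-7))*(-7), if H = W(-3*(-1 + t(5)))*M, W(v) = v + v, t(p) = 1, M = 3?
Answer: 0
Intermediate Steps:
W(v) = 2*v
H = 0 (H = (2*(-3*(-1 + 1)))*3 = (2*(-3*0))*3 = (2*0)*3 = 0*3 = 0)
(H*(-7))*(-7) = (0*(-7))*(-7) = 0*(-7) = 0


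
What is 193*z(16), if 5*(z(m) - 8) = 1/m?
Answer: 123713/80 ≈ 1546.4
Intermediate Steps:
z(m) = 8 + 1/(5*m)
193*z(16) = 193*(8 + (1/5)/16) = 193*(8 + (1/5)*(1/16)) = 193*(8 + 1/80) = 193*(641/80) = 123713/80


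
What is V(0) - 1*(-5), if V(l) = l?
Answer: 5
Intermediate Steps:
V(0) - 1*(-5) = 0 - 1*(-5) = 0 + 5 = 5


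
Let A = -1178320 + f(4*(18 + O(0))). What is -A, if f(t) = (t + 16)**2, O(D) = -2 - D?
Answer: 1171920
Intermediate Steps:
f(t) = (16 + t)**2
A = -1171920 (A = -1178320 + (16 + 4*(18 + (-2 - 1*0)))**2 = -1178320 + (16 + 4*(18 + (-2 + 0)))**2 = -1178320 + (16 + 4*(18 - 2))**2 = -1178320 + (16 + 4*16)**2 = -1178320 + (16 + 64)**2 = -1178320 + 80**2 = -1178320 + 6400 = -1171920)
-A = -1*(-1171920) = 1171920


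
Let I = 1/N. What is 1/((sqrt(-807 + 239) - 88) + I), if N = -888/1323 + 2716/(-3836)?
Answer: -616082045401/58605939403049 - 13887444482*I*sqrt(142)/58605939403049 ≈ -0.010512 - 0.0028237*I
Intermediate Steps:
N = -83329/60417 (N = -888*1/1323 + 2716*(-1/3836) = -296/441 - 97/137 = -83329/60417 ≈ -1.3792)
I = -60417/83329 (I = 1/(-83329/60417) = -60417/83329 ≈ -0.72504)
1/((sqrt(-807 + 239) - 88) + I) = 1/((sqrt(-807 + 239) - 88) - 60417/83329) = 1/((sqrt(-568) - 88) - 60417/83329) = 1/((2*I*sqrt(142) - 88) - 60417/83329) = 1/((-88 + 2*I*sqrt(142)) - 60417/83329) = 1/(-7393369/83329 + 2*I*sqrt(142))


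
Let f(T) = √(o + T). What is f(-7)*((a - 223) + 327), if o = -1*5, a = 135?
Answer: 478*I*√3 ≈ 827.92*I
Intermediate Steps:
o = -5
f(T) = √(-5 + T)
f(-7)*((a - 223) + 327) = √(-5 - 7)*((135 - 223) + 327) = √(-12)*(-88 + 327) = (2*I*√3)*239 = 478*I*√3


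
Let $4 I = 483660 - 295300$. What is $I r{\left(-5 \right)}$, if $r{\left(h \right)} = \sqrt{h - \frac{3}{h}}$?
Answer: $9418 i \sqrt{110} \approx 98777.0 i$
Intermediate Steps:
$I = 47090$ ($I = \frac{483660 - 295300}{4} = \frac{1}{4} \cdot 188360 = 47090$)
$I r{\left(-5 \right)} = 47090 \sqrt{-5 - \frac{3}{-5}} = 47090 \sqrt{-5 - - \frac{3}{5}} = 47090 \sqrt{-5 + \frac{3}{5}} = 47090 \sqrt{- \frac{22}{5}} = 47090 \frac{i \sqrt{110}}{5} = 9418 i \sqrt{110}$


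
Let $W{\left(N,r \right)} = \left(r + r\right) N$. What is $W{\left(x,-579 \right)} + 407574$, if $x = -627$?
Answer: $1133640$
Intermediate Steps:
$W{\left(N,r \right)} = 2 N r$ ($W{\left(N,r \right)} = 2 r N = 2 N r$)
$W{\left(x,-579 \right)} + 407574 = 2 \left(-627\right) \left(-579\right) + 407574 = 726066 + 407574 = 1133640$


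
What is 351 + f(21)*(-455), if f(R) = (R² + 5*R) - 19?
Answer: -239434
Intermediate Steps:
f(R) = -19 + R² + 5*R
351 + f(21)*(-455) = 351 + (-19 + 21² + 5*21)*(-455) = 351 + (-19 + 441 + 105)*(-455) = 351 + 527*(-455) = 351 - 239785 = -239434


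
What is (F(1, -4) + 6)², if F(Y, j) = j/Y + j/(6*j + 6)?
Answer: 400/81 ≈ 4.9383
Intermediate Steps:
F(Y, j) = j/Y + j/(6 + 6*j)
(F(1, -4) + 6)² = ((⅙)*(-4)*(6 + 1 + 6*(-4))/(1*(1 - 4)) + 6)² = ((⅙)*(-4)*1*(6 + 1 - 24)/(-3) + 6)² = ((⅙)*(-4)*1*(-⅓)*(-17) + 6)² = (-34/9 + 6)² = (20/9)² = 400/81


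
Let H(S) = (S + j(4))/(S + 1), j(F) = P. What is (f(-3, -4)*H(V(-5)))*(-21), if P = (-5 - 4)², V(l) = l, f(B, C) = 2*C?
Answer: -3192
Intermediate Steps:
P = 81 (P = (-9)² = 81)
j(F) = 81
H(S) = (81 + S)/(1 + S) (H(S) = (S + 81)/(S + 1) = (81 + S)/(1 + S))
(f(-3, -4)*H(V(-5)))*(-21) = ((2*(-4))*((81 - 5)/(1 - 5)))*(-21) = -8*76/(-4)*(-21) = -(-2)*76*(-21) = -8*(-19)*(-21) = 152*(-21) = -3192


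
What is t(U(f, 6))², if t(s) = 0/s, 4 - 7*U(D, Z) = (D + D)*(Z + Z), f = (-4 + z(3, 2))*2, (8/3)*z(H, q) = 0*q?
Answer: 0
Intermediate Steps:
z(H, q) = 0 (z(H, q) = 3*(0*q)/8 = (3/8)*0 = 0)
f = -8 (f = (-4 + 0)*2 = -4*2 = -8)
U(D, Z) = 4/7 - 4*D*Z/7 (U(D, Z) = 4/7 - (D + D)*(Z + Z)/7 = 4/7 - 2*D*2*Z/7 = 4/7 - 4*D*Z/7)
t(s) = 0
t(U(f, 6))² = 0² = 0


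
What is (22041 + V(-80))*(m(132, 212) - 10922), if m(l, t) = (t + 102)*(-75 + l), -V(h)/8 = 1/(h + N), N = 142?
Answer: 4766470592/31 ≈ 1.5376e+8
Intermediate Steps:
V(h) = -8/(142 + h) (V(h) = -8/(h + 142) = -8/(142 + h))
m(l, t) = (-75 + l)*(102 + t) (m(l, t) = (102 + t)*(-75 + l) = (-75 + l)*(102 + t))
(22041 + V(-80))*(m(132, 212) - 10922) = (22041 - 8/(142 - 80))*((-7650 - 75*212 + 102*132 + 132*212) - 10922) = (22041 - 8/62)*((-7650 - 15900 + 13464 + 27984) - 10922) = (22041 - 8*1/62)*(17898 - 10922) = (22041 - 4/31)*6976 = (683267/31)*6976 = 4766470592/31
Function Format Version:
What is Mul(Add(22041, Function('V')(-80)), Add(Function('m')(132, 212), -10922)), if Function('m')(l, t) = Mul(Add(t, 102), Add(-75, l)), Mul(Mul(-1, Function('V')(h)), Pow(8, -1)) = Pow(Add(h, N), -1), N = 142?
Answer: Rational(4766470592, 31) ≈ 1.5376e+8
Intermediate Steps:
Function('V')(h) = Mul(-8, Pow(Add(142, h), -1)) (Function('V')(h) = Mul(-8, Pow(Add(h, 142), -1)) = Mul(-8, Pow(Add(142, h), -1)))
Function('m')(l, t) = Mul(Add(-75, l), Add(102, t)) (Function('m')(l, t) = Mul(Add(102, t), Add(-75, l)) = Mul(Add(-75, l), Add(102, t)))
Mul(Add(22041, Function('V')(-80)), Add(Function('m')(132, 212), -10922)) = Mul(Add(22041, Mul(-8, Pow(Add(142, -80), -1))), Add(Add(-7650, Mul(-75, 212), Mul(102, 132), Mul(132, 212)), -10922)) = Mul(Add(22041, Mul(-8, Pow(62, -1))), Add(Add(-7650, -15900, 13464, 27984), -10922)) = Mul(Add(22041, Mul(-8, Rational(1, 62))), Add(17898, -10922)) = Mul(Add(22041, Rational(-4, 31)), 6976) = Mul(Rational(683267, 31), 6976) = Rational(4766470592, 31)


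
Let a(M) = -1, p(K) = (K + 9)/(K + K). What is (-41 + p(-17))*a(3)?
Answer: 693/17 ≈ 40.765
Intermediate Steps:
p(K) = (9 + K)/(2*K) (p(K) = (9 + K)/((2*K)) = (9 + K)*(1/(2*K)) = (9 + K)/(2*K))
(-41 + p(-17))*a(3) = (-41 + (½)*(9 - 17)/(-17))*(-1) = (-41 + (½)*(-1/17)*(-8))*(-1) = (-41 + 4/17)*(-1) = -693/17*(-1) = 693/17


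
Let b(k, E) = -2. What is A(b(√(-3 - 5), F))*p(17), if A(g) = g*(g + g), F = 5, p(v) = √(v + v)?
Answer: 8*√34 ≈ 46.648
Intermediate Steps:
p(v) = √2*√v (p(v) = √(2*v) = √2*√v)
A(g) = 2*g² (A(g) = g*(2*g) = 2*g²)
A(b(√(-3 - 5), F))*p(17) = (2*(-2)²)*(√2*√17) = (2*4)*√34 = 8*√34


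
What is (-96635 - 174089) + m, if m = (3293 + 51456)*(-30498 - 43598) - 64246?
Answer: -4057016874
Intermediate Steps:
m = -4056746150 (m = 54749*(-74096) - 64246 = -4056681904 - 64246 = -4056746150)
(-96635 - 174089) + m = (-96635 - 174089) - 4056746150 = -270724 - 4056746150 = -4057016874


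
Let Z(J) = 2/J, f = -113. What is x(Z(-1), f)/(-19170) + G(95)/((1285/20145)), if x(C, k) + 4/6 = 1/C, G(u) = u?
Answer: 44024481899/29560140 ≈ 1489.3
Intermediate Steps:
x(C, k) = -2/3 + 1/C
x(Z(-1), f)/(-19170) + G(95)/((1285/20145)) = (-2/3 + 1/(2/(-1)))/(-19170) + 95/((1285/20145)) = (-2/3 + 1/(2*(-1)))*(-1/19170) + 95/((1285*(1/20145))) = (-2/3 + 1/(-2))*(-1/19170) + 95/(257/4029) = (-2/3 - 1/2)*(-1/19170) + 95*(4029/257) = -7/6*(-1/19170) + 382755/257 = 7/115020 + 382755/257 = 44024481899/29560140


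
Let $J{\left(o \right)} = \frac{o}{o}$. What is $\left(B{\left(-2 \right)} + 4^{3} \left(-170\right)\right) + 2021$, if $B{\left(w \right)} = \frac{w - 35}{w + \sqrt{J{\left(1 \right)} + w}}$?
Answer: $- \frac{44221}{5} + \frac{37 i}{5} \approx -8844.2 + 7.4 i$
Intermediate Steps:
$J{\left(o \right)} = 1$
$B{\left(w \right)} = \frac{-35 + w}{w + \sqrt{1 + w}}$ ($B{\left(w \right)} = \frac{w - 35}{w + \sqrt{1 + w}} = \frac{-35 + w}{w + \sqrt{1 + w}}$)
$\left(B{\left(-2 \right)} + 4^{3} \left(-170\right)\right) + 2021 = \left(\frac{-35 - 2}{-2 + \sqrt{1 - 2}} + 4^{3} \left(-170\right)\right) + 2021 = \left(\frac{1}{-2 + \sqrt{-1}} \left(-37\right) + 64 \left(-170\right)\right) + 2021 = \left(\frac{1}{-2 + i} \left(-37\right) - 10880\right) + 2021 = \left(\frac{-2 - i}{5} \left(-37\right) - 10880\right) + 2021 = \left(- \frac{37 \left(-2 - i\right)}{5} - 10880\right) + 2021 = \left(-10880 - \frac{37 \left(-2 - i\right)}{5}\right) + 2021 = -8859 - \frac{37 \left(-2 - i\right)}{5}$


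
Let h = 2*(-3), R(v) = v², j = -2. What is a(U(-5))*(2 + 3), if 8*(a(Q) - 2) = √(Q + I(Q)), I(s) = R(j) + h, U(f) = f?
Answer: 10 + 5*I*√7/8 ≈ 10.0 + 1.6536*I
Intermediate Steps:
h = -6
I(s) = -2 (I(s) = (-2)² - 6 = 4 - 6 = -2)
a(Q) = 2 + √(-2 + Q)/8 (a(Q) = 2 + √(Q - 2)/8 = 2 + √(-2 + Q)/8)
a(U(-5))*(2 + 3) = (2 + √(-2 - 5)/8)*(2 + 3) = (2 + √(-7)/8)*5 = (2 + (I*√7)/8)*5 = (2 + I*√7/8)*5 = 10 + 5*I*√7/8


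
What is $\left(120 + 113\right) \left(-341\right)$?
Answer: $-79453$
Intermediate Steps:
$\left(120 + 113\right) \left(-341\right) = 233 \left(-341\right) = -79453$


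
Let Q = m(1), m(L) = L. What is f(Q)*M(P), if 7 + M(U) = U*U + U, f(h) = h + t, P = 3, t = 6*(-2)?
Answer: -55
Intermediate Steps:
t = -12
Q = 1
f(h) = -12 + h (f(h) = h - 12 = -12 + h)
M(U) = -7 + U + U² (M(U) = -7 + (U*U + U) = -7 + (U² + U) = -7 + (U + U²) = -7 + U + U²)
f(Q)*M(P) = (-12 + 1)*(-7 + 3 + 3²) = -11*(-7 + 3 + 9) = -11*5 = -55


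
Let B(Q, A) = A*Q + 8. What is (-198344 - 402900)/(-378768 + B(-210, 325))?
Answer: 300622/223505 ≈ 1.3450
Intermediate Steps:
B(Q, A) = 8 + A*Q
(-198344 - 402900)/(-378768 + B(-210, 325)) = (-198344 - 402900)/(-378768 + (8 + 325*(-210))) = -601244/(-378768 + (8 - 68250)) = -601244/(-378768 - 68242) = -601244/(-447010) = -601244*(-1/447010) = 300622/223505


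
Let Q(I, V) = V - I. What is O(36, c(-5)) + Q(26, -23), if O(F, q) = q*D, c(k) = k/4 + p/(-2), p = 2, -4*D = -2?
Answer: -401/8 ≈ -50.125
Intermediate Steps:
D = 1/2 (D = -1/4*(-2) = 1/2 ≈ 0.50000)
c(k) = -1 + k/4 (c(k) = k/4 + 2/(-2) = k*(1/4) + 2*(-1/2) = k/4 - 1 = -1 + k/4)
O(F, q) = q/2 (O(F, q) = q*(1/2) = q/2)
O(36, c(-5)) + Q(26, -23) = (-1 + (1/4)*(-5))/2 + (-23 - 1*26) = (-1 - 5/4)/2 + (-23 - 26) = (1/2)*(-9/4) - 49 = -9/8 - 49 = -401/8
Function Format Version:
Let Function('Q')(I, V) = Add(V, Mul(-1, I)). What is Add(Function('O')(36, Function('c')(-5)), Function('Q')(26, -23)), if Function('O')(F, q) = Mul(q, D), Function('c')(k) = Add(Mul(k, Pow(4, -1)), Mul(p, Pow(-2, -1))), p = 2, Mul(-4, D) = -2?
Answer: Rational(-401, 8) ≈ -50.125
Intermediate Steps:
D = Rational(1, 2) (D = Mul(Rational(-1, 4), -2) = Rational(1, 2) ≈ 0.50000)
Function('c')(k) = Add(-1, Mul(Rational(1, 4), k)) (Function('c')(k) = Add(Mul(k, Pow(4, -1)), Mul(2, Pow(-2, -1))) = Add(Mul(k, Rational(1, 4)), Mul(2, Rational(-1, 2))) = Add(Mul(Rational(1, 4), k), -1) = Add(-1, Mul(Rational(1, 4), k)))
Function('O')(F, q) = Mul(Rational(1, 2), q) (Function('O')(F, q) = Mul(q, Rational(1, 2)) = Mul(Rational(1, 2), q))
Add(Function('O')(36, Function('c')(-5)), Function('Q')(26, -23)) = Add(Mul(Rational(1, 2), Add(-1, Mul(Rational(1, 4), -5))), Add(-23, Mul(-1, 26))) = Add(Mul(Rational(1, 2), Add(-1, Rational(-5, 4))), Add(-23, -26)) = Add(Mul(Rational(1, 2), Rational(-9, 4)), -49) = Add(Rational(-9, 8), -49) = Rational(-401, 8)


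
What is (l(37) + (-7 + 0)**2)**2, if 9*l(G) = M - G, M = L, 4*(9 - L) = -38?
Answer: 714025/324 ≈ 2203.8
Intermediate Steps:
L = 37/2 (L = 9 - 1/4*(-38) = 9 + 19/2 = 37/2 ≈ 18.500)
M = 37/2 ≈ 18.500
l(G) = 37/18 - G/9 (l(G) = (37/2 - G)/9 = 37/18 - G/9)
(l(37) + (-7 + 0)**2)**2 = ((37/18 - 1/9*37) + (-7 + 0)**2)**2 = ((37/18 - 37/9) + (-7)**2)**2 = (-37/18 + 49)**2 = (845/18)**2 = 714025/324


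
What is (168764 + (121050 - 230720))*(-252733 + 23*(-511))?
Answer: -15629535684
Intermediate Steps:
(168764 + (121050 - 230720))*(-252733 + 23*(-511)) = (168764 - 109670)*(-252733 - 11753) = 59094*(-264486) = -15629535684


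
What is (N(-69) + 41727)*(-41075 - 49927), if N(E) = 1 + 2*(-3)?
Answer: -3796785444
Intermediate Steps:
N(E) = -5 (N(E) = 1 - 6 = -5)
(N(-69) + 41727)*(-41075 - 49927) = (-5 + 41727)*(-41075 - 49927) = 41722*(-91002) = -3796785444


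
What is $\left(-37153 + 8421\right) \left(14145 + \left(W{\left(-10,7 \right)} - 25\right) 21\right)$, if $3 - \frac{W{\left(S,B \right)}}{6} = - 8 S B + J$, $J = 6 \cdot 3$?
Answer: $1690303560$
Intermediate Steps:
$J = 18$
$W{\left(S,B \right)} = -90 + 48 B S$ ($W{\left(S,B \right)} = 18 - 6 \left(- 8 S B + 18\right) = 18 - 6 \left(- 8 B S + 18\right) = 18 - 6 \left(18 - 8 B S\right) = 18 + \left(-108 + 48 B S\right) = -90 + 48 B S$)
$\left(-37153 + 8421\right) \left(14145 + \left(W{\left(-10,7 \right)} - 25\right) 21\right) = \left(-37153 + 8421\right) \left(14145 + \left(\left(-90 + 48 \cdot 7 \left(-10\right)\right) - 25\right) 21\right) = - 28732 \left(14145 + \left(\left(-90 - 3360\right) - 25\right) 21\right) = - 28732 \left(14145 + \left(-3450 - 25\right) 21\right) = - 28732 \left(14145 - 72975\right) = \left(-28732\right) \left(-58830\right) = 1690303560$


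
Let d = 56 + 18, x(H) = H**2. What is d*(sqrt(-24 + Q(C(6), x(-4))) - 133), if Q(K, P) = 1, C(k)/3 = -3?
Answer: -9842 + 74*I*sqrt(23) ≈ -9842.0 + 354.89*I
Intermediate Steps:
C(k) = -9 (C(k) = 3*(-3) = -9)
d = 74
d*(sqrt(-24 + Q(C(6), x(-4))) - 133) = 74*(sqrt(-24 + 1) - 133) = 74*(sqrt(-23) - 133) = 74*(I*sqrt(23) - 133) = 74*(-133 + I*sqrt(23)) = -9842 + 74*I*sqrt(23)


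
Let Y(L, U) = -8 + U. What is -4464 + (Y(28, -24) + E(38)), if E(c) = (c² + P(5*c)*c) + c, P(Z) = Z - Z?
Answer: -3014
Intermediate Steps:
P(Z) = 0
E(c) = c + c² (E(c) = (c² + 0*c) + c = (c² + 0) + c = c² + c = c + c²)
-4464 + (Y(28, -24) + E(38)) = -4464 + ((-8 - 24) + 38*(1 + 38)) = -4464 + (-32 + 38*39) = -4464 + (-32 + 1482) = -4464 + 1450 = -3014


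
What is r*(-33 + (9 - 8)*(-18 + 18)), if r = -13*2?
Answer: 858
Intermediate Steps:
r = -26
r*(-33 + (9 - 8)*(-18 + 18)) = -26*(-33 + (9 - 8)*(-18 + 18)) = -26*(-33 + 1*0) = -26*(-33 + 0) = -26*(-33) = 858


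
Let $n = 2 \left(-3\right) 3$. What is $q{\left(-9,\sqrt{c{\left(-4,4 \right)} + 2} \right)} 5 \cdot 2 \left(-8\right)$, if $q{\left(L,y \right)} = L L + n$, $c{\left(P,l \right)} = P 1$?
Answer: $-5040$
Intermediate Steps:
$c{\left(P,l \right)} = P$
$n = -18$ ($n = \left(-6\right) 3 = -18$)
$q{\left(L,y \right)} = -18 + L^{2}$ ($q{\left(L,y \right)} = L L - 18 = L^{2} - 18 = -18 + L^{2}$)
$q{\left(-9,\sqrt{c{\left(-4,4 \right)} + 2} \right)} 5 \cdot 2 \left(-8\right) = \left(-18 + \left(-9\right)^{2}\right) 5 \cdot 2 \left(-8\right) = \left(-18 + 81\right) 10 \left(-8\right) = 63 \left(-80\right) = -5040$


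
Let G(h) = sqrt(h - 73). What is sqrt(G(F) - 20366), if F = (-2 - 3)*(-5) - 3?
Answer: sqrt(-20366 + I*sqrt(51)) ≈ 0.025 + 142.71*I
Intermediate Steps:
F = 22 (F = -5*(-5) - 3 = 25 - 3 = 22)
G(h) = sqrt(-73 + h)
sqrt(G(F) - 20366) = sqrt(sqrt(-73 + 22) - 20366) = sqrt(sqrt(-51) - 20366) = sqrt(I*sqrt(51) - 20366) = sqrt(-20366 + I*sqrt(51))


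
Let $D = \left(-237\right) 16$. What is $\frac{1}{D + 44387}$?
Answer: $\frac{1}{40595} \approx 2.4634 \cdot 10^{-5}$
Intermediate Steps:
$D = -3792$
$\frac{1}{D + 44387} = \frac{1}{-3792 + 44387} = \frac{1}{40595}$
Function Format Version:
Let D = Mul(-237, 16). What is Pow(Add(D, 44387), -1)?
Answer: Rational(1, 40595) ≈ 2.4634e-5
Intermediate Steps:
D = -3792
Pow(Add(D, 44387), -1) = Pow(Add(-3792, 44387), -1) = Pow(40595, -1) = Rational(1, 40595)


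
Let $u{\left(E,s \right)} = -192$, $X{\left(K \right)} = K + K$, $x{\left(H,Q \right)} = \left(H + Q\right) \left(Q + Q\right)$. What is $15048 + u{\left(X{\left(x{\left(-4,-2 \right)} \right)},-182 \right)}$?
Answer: $14856$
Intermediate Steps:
$x{\left(H,Q \right)} = 2 Q \left(H + Q\right)$ ($x{\left(H,Q \right)} = \left(H + Q\right) 2 Q = 2 Q \left(H + Q\right)$)
$X{\left(K \right)} = 2 K$
$15048 + u{\left(X{\left(x{\left(-4,-2 \right)} \right)},-182 \right)} = 15048 - 192 = 14856$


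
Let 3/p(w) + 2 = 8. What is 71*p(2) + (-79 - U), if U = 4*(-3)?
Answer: -63/2 ≈ -31.500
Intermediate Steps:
U = -12
p(w) = ½ (p(w) = 3/(-2 + 8) = 3/6 = 3*(⅙) = ½)
71*p(2) + (-79 - U) = 71*(½) + (-79 - 1*(-12)) = 71/2 + (-79 + 12) = 71/2 - 67 = -63/2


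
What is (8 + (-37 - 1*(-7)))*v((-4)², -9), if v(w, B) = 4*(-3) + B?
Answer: 462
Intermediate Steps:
v(w, B) = -12 + B
(8 + (-37 - 1*(-7)))*v((-4)², -9) = (8 + (-37 - 1*(-7)))*(-12 - 9) = (8 + (-37 + 7))*(-21) = (8 - 30)*(-21) = -22*(-21) = 462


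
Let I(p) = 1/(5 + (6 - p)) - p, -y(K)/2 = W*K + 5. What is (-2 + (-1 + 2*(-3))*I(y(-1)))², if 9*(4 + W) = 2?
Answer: 83772619225/5349969 ≈ 15659.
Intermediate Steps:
W = -34/9 (W = -4 + (⅑)*2 = -4 + 2/9 = -34/9 ≈ -3.7778)
y(K) = -10 + 68*K/9 (y(K) = -2*(-34*K/9 + 5) = -2*(5 - 34*K/9) = -10 + 68*K/9)
I(p) = 1/(11 - p) - p
(-2 + (-1 + 2*(-3))*I(y(-1)))² = (-2 + (-1 + 2*(-3))*((-1 - (-10 + (68/9)*(-1))² + 11*(-10 + (68/9)*(-1)))/(-11 + (-10 + (68/9)*(-1)))))² = (-2 + (-1 - 6)*((-1 - (-10 - 68/9)² + 11*(-10 - 68/9))/(-11 + (-10 - 68/9))))² = (-2 - 7*(-1 - (-158/9)² + 11*(-158/9))/(-11 - 158/9))² = (-2 - 7*(-1 - 1*24964/81 - 1738/9)/(-257/9))² = (-2 - (-63)*(-1 - 24964/81 - 1738/9)/257)² = (-2 - (-63)*(-40687)/(257*81))² = (-2 - 7*40687/2313)² = (-2 - 284809/2313)² = (-289435/2313)² = 83772619225/5349969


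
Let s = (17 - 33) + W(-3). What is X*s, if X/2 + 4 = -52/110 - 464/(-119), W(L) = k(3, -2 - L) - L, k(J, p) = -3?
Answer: 120128/6545 ≈ 18.354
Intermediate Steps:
W(L) = -3 - L
X = -7508/6545 (X = -8 + 2*(-52/110 - 464/(-119)) = -8 + 2*(-52*1/110 - 464*(-1/119)) = -8 + 2*(-26/55 + 464/119) = -8 + 2*(22426/6545) = -8 + 44852/6545 = -7508/6545 ≈ -1.1471)
s = -16 (s = (17 - 33) + (-3 - 1*(-3)) = -16 + (-3 + 3) = -16 + 0 = -16)
X*s = -7508/6545*(-16) = 120128/6545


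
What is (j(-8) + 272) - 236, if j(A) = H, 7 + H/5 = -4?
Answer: -19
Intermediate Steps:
H = -55 (H = -35 + 5*(-4) = -35 - 20 = -55)
j(A) = -55
(j(-8) + 272) - 236 = (-55 + 272) - 236 = 217 - 236 = -19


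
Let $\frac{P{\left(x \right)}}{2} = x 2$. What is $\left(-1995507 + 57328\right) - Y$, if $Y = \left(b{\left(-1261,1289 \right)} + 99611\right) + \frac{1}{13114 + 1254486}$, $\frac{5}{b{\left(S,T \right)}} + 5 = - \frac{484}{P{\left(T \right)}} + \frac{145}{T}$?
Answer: $- \frac{16586093650608421}{8139259600} \approx -2.0378 \cdot 10^{6}$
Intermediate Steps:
$P{\left(x \right)} = 4 x$ ($P{\left(x \right)} = 2 x 2 = 2 \cdot 2 x = 4 x$)
$b{\left(S,T \right)} = \frac{5}{-5 + \frac{24}{T}}$ ($b{\left(S,T \right)} = \frac{5}{-5 + \left(- \frac{484}{4 T} + \frac{145}{T}\right)} = \frac{5}{-5 + \left(- 484 \frac{1}{4 T} + \frac{145}{T}\right)} = \frac{5}{-5 + \left(- \frac{121}{T} + \frac{145}{T}\right)} = \frac{5}{-5 + \frac{24}{T}}$)
$Y = \frac{810751618340021}{8139259600}$ ($Y = \left(\left(-5\right) 1289 \frac{1}{-24 + 5 \cdot 1289} + 99611\right) + \frac{1}{13114 + 1254486} = \left(\left(-5\right) 1289 \frac{1}{-24 + 6445} + 99611\right) + \frac{1}{1267600} = \left(\left(-5\right) 1289 \cdot \frac{1}{6421} + 99611\right) + \frac{1}{1267600} = \left(- \frac{6445}{6421} + 99611\right) + \frac{1}{1267600} = \frac{639595786}{6421} + \frac{1}{1267600} = \frac{810751618340021}{8139259600} \approx 99610.0$)
$\left(-1995507 + 57328\right) - Y = \left(-1995507 + 57328\right) - \frac{810751618340021}{8139259600} = -1938179 - \frac{810751618340021}{8139259600} = - \frac{16586093650608421}{8139259600}$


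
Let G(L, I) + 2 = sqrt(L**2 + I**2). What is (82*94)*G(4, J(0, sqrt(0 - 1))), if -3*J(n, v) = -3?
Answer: -15416 + 7708*sqrt(17) ≈ 16365.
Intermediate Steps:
J(n, v) = 1 (J(n, v) = -1/3*(-3) = 1)
G(L, I) = -2 + sqrt(I**2 + L**2) (G(L, I) = -2 + sqrt(L**2 + I**2) = -2 + sqrt(I**2 + L**2))
(82*94)*G(4, J(0, sqrt(0 - 1))) = (82*94)*(-2 + sqrt(1**2 + 4**2)) = 7708*(-2 + sqrt(1 + 16)) = 7708*(-2 + sqrt(17)) = -15416 + 7708*sqrt(17)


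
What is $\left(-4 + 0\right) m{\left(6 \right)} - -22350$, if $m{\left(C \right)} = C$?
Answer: $22326$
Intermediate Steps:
$\left(-4 + 0\right) m{\left(6 \right)} - -22350 = \left(-4 + 0\right) 6 - -22350 = \left(-4\right) 6 + 22350 = -24 + 22350 = 22326$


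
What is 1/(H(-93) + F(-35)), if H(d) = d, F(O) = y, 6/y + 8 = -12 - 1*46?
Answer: -11/1024 ≈ -0.010742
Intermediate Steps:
y = -1/11 (y = 6/(-8 + (-12 - 1*46)) = 6/(-8 + (-12 - 46)) = 6/(-8 - 58) = 6/(-66) = 6*(-1/66) = -1/11 ≈ -0.090909)
F(O) = -1/11
1/(H(-93) + F(-35)) = 1/(-93 - 1/11) = 1/(-1024/11) = -11/1024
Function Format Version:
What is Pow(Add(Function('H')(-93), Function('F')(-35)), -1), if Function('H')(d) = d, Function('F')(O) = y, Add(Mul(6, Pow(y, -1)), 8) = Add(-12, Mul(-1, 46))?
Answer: Rational(-11, 1024) ≈ -0.010742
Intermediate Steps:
y = Rational(-1, 11) (y = Mul(6, Pow(Add(-8, Add(-12, Mul(-1, 46))), -1)) = Mul(6, Pow(Add(-8, Add(-12, -46)), -1)) = Mul(6, Pow(Add(-8, -58), -1)) = Mul(6, Pow(-66, -1)) = Mul(6, Rational(-1, 66)) = Rational(-1, 11) ≈ -0.090909)
Function('F')(O) = Rational(-1, 11)
Pow(Add(Function('H')(-93), Function('F')(-35)), -1) = Pow(Add(-93, Rational(-1, 11)), -1) = Pow(Rational(-1024, 11), -1) = Rational(-11, 1024)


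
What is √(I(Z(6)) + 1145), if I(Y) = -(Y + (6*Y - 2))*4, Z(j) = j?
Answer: √985 ≈ 31.385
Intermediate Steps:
I(Y) = 8 - 28*Y (I(Y) = -(Y + (-2 + 6*Y))*4 = -(-2 + 7*Y)*4 = -(-8 + 28*Y) = 8 - 28*Y)
√(I(Z(6)) + 1145) = √((8 - 28*6) + 1145) = √((8 - 168) + 1145) = √(-160 + 1145) = √985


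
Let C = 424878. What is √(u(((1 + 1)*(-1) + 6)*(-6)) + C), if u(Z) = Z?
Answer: 3*√47206 ≈ 651.81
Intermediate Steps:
√(u(((1 + 1)*(-1) + 6)*(-6)) + C) = √(((1 + 1)*(-1) + 6)*(-6) + 424878) = √((2*(-1) + 6)*(-6) + 424878) = √((-2 + 6)*(-6) + 424878) = √(4*(-6) + 424878) = √(-24 + 424878) = √424854 = 3*√47206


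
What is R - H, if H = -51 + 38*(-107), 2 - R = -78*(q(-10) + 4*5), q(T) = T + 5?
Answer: 5289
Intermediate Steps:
q(T) = 5 + T
R = 1172 (R = 2 - (-78)*((5 - 10) + 4*5) = 2 - (-78)*(-5 + 20) = 2 - (-78)*15 = 2 - 1*(-1170) = 2 + 1170 = 1172)
H = -4117 (H = -51 - 4066 = -4117)
R - H = 1172 - 1*(-4117) = 1172 + 4117 = 5289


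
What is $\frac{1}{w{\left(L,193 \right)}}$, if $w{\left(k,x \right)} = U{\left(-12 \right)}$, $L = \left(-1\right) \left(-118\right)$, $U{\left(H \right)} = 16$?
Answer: $\frac{1}{16} \approx 0.0625$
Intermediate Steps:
$L = 118$
$w{\left(k,x \right)} = 16$
$\frac{1}{w{\left(L,193 \right)}} = \frac{1}{16}$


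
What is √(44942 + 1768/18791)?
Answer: √15869128969990/18791 ≈ 212.00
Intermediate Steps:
√(44942 + 1768/18791) = √(844506890/18791) = √15869128969990/18791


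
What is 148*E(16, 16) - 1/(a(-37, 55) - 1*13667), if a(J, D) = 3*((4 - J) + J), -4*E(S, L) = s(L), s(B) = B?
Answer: -8083759/13655 ≈ -592.00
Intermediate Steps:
E(S, L) = -L/4
a(J, D) = 12 (a(J, D) = 3*4 = 12)
148*E(16, 16) - 1/(a(-37, 55) - 1*13667) = 148*(-¼*16) - 1/(12 - 1*13667) = 148*(-4) - 1/(12 - 13667) = -592 - 1/(-13655) = -592 - 1*(-1/13655) = -592 + 1/13655 = -8083759/13655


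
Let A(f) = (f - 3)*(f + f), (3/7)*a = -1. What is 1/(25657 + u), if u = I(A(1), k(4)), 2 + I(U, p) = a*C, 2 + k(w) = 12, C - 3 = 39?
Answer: 1/25557 ≈ 3.9128e-5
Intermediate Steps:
C = 42 (C = 3 + 39 = 42)
a = -7/3 (a = (7/3)*(-1) = -7/3 ≈ -2.3333)
k(w) = 10 (k(w) = -2 + 12 = 10)
A(f) = 2*f*(-3 + f) (A(f) = (-3 + f)*(2*f) = 2*f*(-3 + f))
I(U, p) = -100 (I(U, p) = -2 - 7/3*42 = -2 - 98 = -100)
u = -100
1/(25657 + u) = 1/(25657 - 100) = 1/25557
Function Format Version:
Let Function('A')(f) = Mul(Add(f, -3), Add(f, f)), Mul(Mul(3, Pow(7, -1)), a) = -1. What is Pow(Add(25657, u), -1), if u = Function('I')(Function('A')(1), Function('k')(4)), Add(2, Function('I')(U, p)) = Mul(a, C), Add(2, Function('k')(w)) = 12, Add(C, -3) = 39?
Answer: Rational(1, 25557) ≈ 3.9128e-5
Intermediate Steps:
C = 42 (C = Add(3, 39) = 42)
a = Rational(-7, 3) (a = Mul(Rational(7, 3), -1) = Rational(-7, 3) ≈ -2.3333)
Function('k')(w) = 10 (Function('k')(w) = Add(-2, 12) = 10)
Function('A')(f) = Mul(2, f, Add(-3, f)) (Function('A')(f) = Mul(Add(-3, f), Mul(2, f)) = Mul(2, f, Add(-3, f)))
Function('I')(U, p) = -100 (Function('I')(U, p) = Add(-2, Mul(Rational(-7, 3), 42)) = Add(-2, -98) = -100)
u = -100
Pow(Add(25657, u), -1) = Pow(Add(25657, -100), -1) = Pow(25557, -1) = Rational(1, 25557)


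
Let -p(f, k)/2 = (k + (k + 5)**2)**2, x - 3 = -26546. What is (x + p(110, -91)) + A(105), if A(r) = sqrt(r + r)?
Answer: -106752593 + sqrt(210) ≈ -1.0675e+8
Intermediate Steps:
x = -26543 (x = 3 - 26546 = -26543)
A(r) = sqrt(2)*sqrt(r) (A(r) = sqrt(2*r) = sqrt(2)*sqrt(r))
p(f, k) = -2*(k + (5 + k)**2)**2 (p(f, k) = -2*(k + (k + 5)**2)**2 = -2*(k + (5 + k)**2)**2)
(x + p(110, -91)) + A(105) = (-26543 - 2*(-91 + (5 - 91)**2)**2) + sqrt(2)*sqrt(105) = (-26543 - 2*(-91 + (-86)**2)**2) + sqrt(210) = (-26543 - 2*(-91 + 7396)**2) + sqrt(210) = (-26543 - 2*7305**2) + sqrt(210) = (-26543 - 2*53363025) + sqrt(210) = (-26543 - 106726050) + sqrt(210) = -106752593 + sqrt(210)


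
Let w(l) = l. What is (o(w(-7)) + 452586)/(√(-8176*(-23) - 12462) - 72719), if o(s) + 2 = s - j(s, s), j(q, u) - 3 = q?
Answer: -32911237739/5287877375 - 452581*√175586/5287877375 ≈ -6.2598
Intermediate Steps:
j(q, u) = 3 + q
o(s) = -5 (o(s) = -2 + (s - (3 + s)) = -2 + (s + (-3 - s)) = -2 - 3 = -5)
(o(w(-7)) + 452586)/(√(-8176*(-23) - 12462) - 72719) = (-5 + 452586)/(√(-8176*(-23) - 12462) - 72719) = 452581/(√(188048 - 12462) - 72719) = 452581/(√175586 - 72719) = 452581/(-72719 + √175586)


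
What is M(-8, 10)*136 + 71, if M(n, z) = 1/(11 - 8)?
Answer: 349/3 ≈ 116.33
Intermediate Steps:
M(n, z) = ⅓ (M(n, z) = 1/3 = ⅓)
M(-8, 10)*136 + 71 = (⅓)*136 + 71 = 136/3 + 71 = 349/3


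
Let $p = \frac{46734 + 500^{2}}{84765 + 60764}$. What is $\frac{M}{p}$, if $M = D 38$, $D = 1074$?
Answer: $\frac{2969664774}{148367} \approx 20016.0$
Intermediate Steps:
$M = 40812$ ($M = 1074 \cdot 38 = 40812$)
$p = \frac{296734}{145529}$ ($p = \frac{46734 + 250000}{145529} = 296734 \cdot \frac{1}{145529} = \frac{296734}{145529} \approx 2.039$)
$\frac{M}{p} = \frac{40812}{\frac{296734}{145529}} = 40812 \cdot \frac{145529}{296734} = \frac{2969664774}{148367}$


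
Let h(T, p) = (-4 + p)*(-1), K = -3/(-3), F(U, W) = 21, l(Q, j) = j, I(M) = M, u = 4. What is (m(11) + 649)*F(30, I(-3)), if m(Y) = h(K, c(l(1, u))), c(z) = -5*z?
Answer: 14133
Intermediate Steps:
K = 1 (K = -3*(-1/3) = 1)
h(T, p) = 4 - p
m(Y) = 24 (m(Y) = 4 - (-5)*4 = 4 - 1*(-20) = 4 + 20 = 24)
(m(11) + 649)*F(30, I(-3)) = (24 + 649)*21 = 673*21 = 14133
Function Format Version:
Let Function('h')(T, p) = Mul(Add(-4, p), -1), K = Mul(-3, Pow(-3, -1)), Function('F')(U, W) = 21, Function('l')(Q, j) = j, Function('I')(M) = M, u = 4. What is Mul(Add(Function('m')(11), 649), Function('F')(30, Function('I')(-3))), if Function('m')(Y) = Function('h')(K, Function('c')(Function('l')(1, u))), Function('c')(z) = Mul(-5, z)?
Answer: 14133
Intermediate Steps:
K = 1 (K = Mul(-3, Rational(-1, 3)) = 1)
Function('h')(T, p) = Add(4, Mul(-1, p))
Function('m')(Y) = 24 (Function('m')(Y) = Add(4, Mul(-1, Mul(-5, 4))) = Add(4, Mul(-1, -20)) = Add(4, 20) = 24)
Mul(Add(Function('m')(11), 649), Function('F')(30, Function('I')(-3))) = Mul(Add(24, 649), 21) = Mul(673, 21) = 14133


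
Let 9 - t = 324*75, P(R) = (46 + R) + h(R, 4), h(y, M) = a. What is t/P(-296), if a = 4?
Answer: 8097/82 ≈ 98.744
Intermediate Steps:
h(y, M) = 4
P(R) = 50 + R (P(R) = (46 + R) + 4 = 50 + R)
t = -24291 (t = 9 - 324*75 = 9 - 1*24300 = 9 - 24300 = -24291)
t/P(-296) = -24291/(50 - 296) = -24291/(-246) = -24291*(-1/246) = 8097/82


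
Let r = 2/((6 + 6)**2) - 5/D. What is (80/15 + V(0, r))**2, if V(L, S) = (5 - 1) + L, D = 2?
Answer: 784/9 ≈ 87.111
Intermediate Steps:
r = -179/72 (r = 2/((6 + 6)**2) - 5/2 = 2/(12**2) - 5*1/2 = 2/144 - 5/2 = 2*(1/144) - 5/2 = 1/72 - 5/2 = -179/72 ≈ -2.4861)
V(L, S) = 4 + L
(80/15 + V(0, r))**2 = (80/15 + (4 + 0))**2 = (80*(1/15) + 4)**2 = (16/3 + 4)**2 = (28/3)**2 = 784/9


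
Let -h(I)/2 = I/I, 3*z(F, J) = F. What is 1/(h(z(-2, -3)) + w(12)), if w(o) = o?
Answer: ⅒ ≈ 0.10000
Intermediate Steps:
z(F, J) = F/3
h(I) = -2 (h(I) = -2*I/I = -2*1 = -2)
1/(h(z(-2, -3)) + w(12)) = 1/(-2 + 12) = 1/10 = ⅒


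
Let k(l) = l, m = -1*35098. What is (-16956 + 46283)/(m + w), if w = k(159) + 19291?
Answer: -29327/15648 ≈ -1.8742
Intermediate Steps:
m = -35098
w = 19450 (w = 159 + 19291 = 19450)
(-16956 + 46283)/(m + w) = (-16956 + 46283)/(-35098 + 19450) = 29327/(-15648) = 29327*(-1/15648) = -29327/15648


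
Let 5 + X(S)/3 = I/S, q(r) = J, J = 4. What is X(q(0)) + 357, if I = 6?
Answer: 693/2 ≈ 346.50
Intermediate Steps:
q(r) = 4
X(S) = -15 + 18/S (X(S) = -15 + 3*(6/S) = -15 + 18/S)
X(q(0)) + 357 = (-15 + 18/4) + 357 = (-15 + 18*(¼)) + 357 = (-15 + 9/2) + 357 = -21/2 + 357 = 693/2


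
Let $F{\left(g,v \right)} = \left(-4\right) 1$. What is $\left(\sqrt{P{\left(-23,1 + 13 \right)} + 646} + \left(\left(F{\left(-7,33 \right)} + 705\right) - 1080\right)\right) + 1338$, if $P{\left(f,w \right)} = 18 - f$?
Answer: $959 + \sqrt{687} \approx 985.21$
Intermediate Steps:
$F{\left(g,v \right)} = -4$
$\left(\sqrt{P{\left(-23,1 + 13 \right)} + 646} + \left(\left(F{\left(-7,33 \right)} + 705\right) - 1080\right)\right) + 1338 = \left(\sqrt{\left(18 - -23\right) + 646} + \left(\left(-4 + 705\right) - 1080\right)\right) + 1338 = \left(\sqrt{\left(18 + 23\right) + 646} + \left(701 - 1080\right)\right) + 1338 = \left(\sqrt{41 + 646} - 379\right) + 1338 = \left(\sqrt{687} - 379\right) + 1338 = \left(-379 + \sqrt{687}\right) + 1338 = 959 + \sqrt{687}$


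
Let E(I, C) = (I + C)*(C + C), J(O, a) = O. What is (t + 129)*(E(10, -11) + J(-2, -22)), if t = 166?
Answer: 5900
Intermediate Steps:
E(I, C) = 2*C*(C + I) (E(I, C) = (C + I)*(2*C) = 2*C*(C + I))
(t + 129)*(E(10, -11) + J(-2, -22)) = (166 + 129)*(2*(-11)*(-11 + 10) - 2) = 295*(2*(-11)*(-1) - 2) = 295*(22 - 2) = 295*20 = 5900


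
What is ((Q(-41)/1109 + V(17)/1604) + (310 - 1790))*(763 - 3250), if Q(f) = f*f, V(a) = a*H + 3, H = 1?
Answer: 1635176868978/444709 ≈ 3.6770e+6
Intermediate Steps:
V(a) = 3 + a (V(a) = a*1 + 3 = a + 3 = 3 + a)
Q(f) = f²
((Q(-41)/1109 + V(17)/1604) + (310 - 1790))*(763 - 3250) = (((-41)²/1109 + (3 + 17)/1604) + (310 - 1790))*(763 - 3250) = ((1681*(1/1109) + 20*(1/1604)) - 1480)*(-2487) = ((1681/1109 + 5/401) - 1480)*(-2487) = (679626/444709 - 1480)*(-2487) = -657489694/444709*(-2487) = 1635176868978/444709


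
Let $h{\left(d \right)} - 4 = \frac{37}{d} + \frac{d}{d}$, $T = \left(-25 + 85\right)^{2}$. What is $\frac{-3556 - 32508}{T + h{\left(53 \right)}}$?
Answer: $- \frac{955696}{95551} \approx -10.002$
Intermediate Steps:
$T = 3600$ ($T = 60^{2} = 3600$)
$h{\left(d \right)} = 5 + \frac{37}{d}$ ($h{\left(d \right)} = 4 + \left(\frac{37}{d} + \frac{d}{d}\right) = 4 + \left(\frac{37}{d} + 1\right) = 4 + \left(1 + \frac{37}{d}\right) = 5 + \frac{37}{d}$)
$\frac{-3556 - 32508}{T + h{\left(53 \right)}} = \frac{-3556 - 32508}{3600 + \left(5 + \frac{37}{53}\right)} = \frac{-3556 - 32508}{3600 + \frac{302}{53}} = - \frac{36064}{\frac{191102}{53}} = \left(-36064\right) \frac{53}{191102} = - \frac{955696}{95551}$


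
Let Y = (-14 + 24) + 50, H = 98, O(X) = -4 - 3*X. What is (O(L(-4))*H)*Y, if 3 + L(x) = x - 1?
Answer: 117600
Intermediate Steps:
L(x) = -4 + x (L(x) = -3 + (x - 1) = -3 + (-1 + x) = -4 + x)
Y = 60 (Y = 10 + 50 = 60)
(O(L(-4))*H)*Y = ((-4 - 3*(-4 - 4))*98)*60 = ((-4 - 3*(-8))*98)*60 = ((-4 + 24)*98)*60 = (20*98)*60 = 1960*60 = 117600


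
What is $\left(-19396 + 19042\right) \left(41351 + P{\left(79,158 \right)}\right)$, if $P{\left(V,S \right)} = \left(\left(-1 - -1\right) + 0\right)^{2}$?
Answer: $-14638254$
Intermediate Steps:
$P{\left(V,S \right)} = 0$ ($P{\left(V,S \right)} = \left(\left(-1 + 1\right) + 0\right)^{2} = \left(0 + 0\right)^{2} = 0^{2} = 0$)
$\left(-19396 + 19042\right) \left(41351 + P{\left(79,158 \right)}\right) = \left(-19396 + 19042\right) \left(41351 + 0\right) = \left(-354\right) 41351 = -14638254$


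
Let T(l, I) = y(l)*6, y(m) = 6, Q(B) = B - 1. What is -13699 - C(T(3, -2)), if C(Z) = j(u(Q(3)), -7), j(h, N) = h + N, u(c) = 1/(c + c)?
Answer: -54769/4 ≈ -13692.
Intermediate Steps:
Q(B) = -1 + B
u(c) = 1/(2*c)
T(l, I) = 36 (T(l, I) = 6*6 = 36)
j(h, N) = N + h
C(Z) = -27/4 (C(Z) = -7 + 1/(2*(-1 + 3)) = -7 + (½)/2 = -7 + (½)*(½) = -7 + ¼ = -27/4)
-13699 - C(T(3, -2)) = -13699 - 1*(-27/4) = -13699 + 27/4 = -54769/4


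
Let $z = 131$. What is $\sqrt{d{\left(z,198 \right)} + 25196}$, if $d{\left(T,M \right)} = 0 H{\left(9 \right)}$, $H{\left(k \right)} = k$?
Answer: $2 \sqrt{6299} \approx 158.73$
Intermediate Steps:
$d{\left(T,M \right)} = 0$ ($d{\left(T,M \right)} = 0 \cdot 9 = 0$)
$\sqrt{d{\left(z,198 \right)} + 25196} = \sqrt{0 + 25196} = \sqrt{25196} = 2 \sqrt{6299}$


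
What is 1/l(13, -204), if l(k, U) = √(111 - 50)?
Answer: √61/61 ≈ 0.12804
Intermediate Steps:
l(k, U) = √61
1/l(13, -204) = 1/(√61) = √61/61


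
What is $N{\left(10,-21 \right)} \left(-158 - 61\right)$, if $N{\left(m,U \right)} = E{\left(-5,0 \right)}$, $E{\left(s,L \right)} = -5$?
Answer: $1095$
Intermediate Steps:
$N{\left(m,U \right)} = -5$
$N{\left(10,-21 \right)} \left(-158 - 61\right) = - 5 \left(-158 - 61\right) = \left(-5\right) \left(-219\right) = 1095$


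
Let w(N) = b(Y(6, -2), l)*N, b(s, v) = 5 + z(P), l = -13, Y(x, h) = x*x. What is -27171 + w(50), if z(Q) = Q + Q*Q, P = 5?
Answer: -25421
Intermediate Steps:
Y(x, h) = x²
z(Q) = Q + Q²
b(s, v) = 35 (b(s, v) = 5 + 5*(1 + 5) = 5 + 5*6 = 5 + 30 = 35)
w(N) = 35*N
-27171 + w(50) = -27171 + 35*50 = -27171 + 1750 = -25421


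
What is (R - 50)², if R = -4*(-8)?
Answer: 324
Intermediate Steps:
R = 32
(R - 50)² = (32 - 50)² = (-18)² = 324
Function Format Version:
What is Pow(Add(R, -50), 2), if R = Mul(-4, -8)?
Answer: 324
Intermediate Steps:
R = 32
Pow(Add(R, -50), 2) = Pow(Add(32, -50), 2) = Pow(-18, 2) = 324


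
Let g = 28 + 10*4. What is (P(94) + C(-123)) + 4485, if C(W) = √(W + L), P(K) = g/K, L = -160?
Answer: 210829/47 + I*√283 ≈ 4485.7 + 16.823*I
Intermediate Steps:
g = 68 (g = 28 + 40 = 68)
P(K) = 68/K
C(W) = √(-160 + W) (C(W) = √(W - 160) = √(-160 + W))
(P(94) + C(-123)) + 4485 = (68/94 + √(-160 - 123)) + 4485 = (68*(1/94) + √(-283)) + 4485 = (34/47 + I*√283) + 4485 = 210829/47 + I*√283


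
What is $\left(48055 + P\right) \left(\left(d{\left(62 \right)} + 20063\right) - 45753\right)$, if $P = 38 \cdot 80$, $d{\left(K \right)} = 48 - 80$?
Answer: $-1314265590$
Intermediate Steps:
$d{\left(K \right)} = -32$ ($d{\left(K \right)} = 48 - 80 = -32$)
$P = 3040$
$\left(48055 + P\right) \left(\left(d{\left(62 \right)} + 20063\right) - 45753\right) = \left(48055 + 3040\right) \left(\left(-32 + 20063\right) - 45753\right) = 51095 \left(20031 - 45753\right) = 51095 \left(-25722\right) = -1314265590$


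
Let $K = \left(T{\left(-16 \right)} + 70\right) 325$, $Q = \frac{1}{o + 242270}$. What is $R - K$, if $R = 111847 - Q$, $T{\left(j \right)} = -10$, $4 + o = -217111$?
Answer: $\frac{2322988784}{25155} \approx 92347.0$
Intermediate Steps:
$o = -217115$ ($o = -4 - 217111 = -217115$)
$Q = \frac{1}{25155}$ ($Q = \frac{1}{-217115 + 242270} = \frac{1}{25155} \approx 3.9754 \cdot 10^{-5}$)
$R = \frac{2813511284}{25155}$ ($R = 111847 - \frac{1}{25155} = \frac{2813511284}{25155} \approx 1.1185 \cdot 10^{5}$)
$K = 19500$ ($K = \left(-10 + 70\right) 325 = 60 \cdot 325 = 19500$)
$R - K = \frac{2813511284}{25155} - 19500 = \frac{2322988784}{25155}$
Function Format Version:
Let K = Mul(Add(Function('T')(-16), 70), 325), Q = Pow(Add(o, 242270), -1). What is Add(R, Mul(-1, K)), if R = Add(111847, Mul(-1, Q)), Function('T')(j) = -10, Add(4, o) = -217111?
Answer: Rational(2322988784, 25155) ≈ 92347.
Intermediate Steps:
o = -217115 (o = Add(-4, -217111) = -217115)
Q = Rational(1, 25155) (Q = Pow(Add(-217115, 242270), -1) = Pow(25155, -1) = Rational(1, 25155) ≈ 3.9754e-5)
R = Rational(2813511284, 25155) (R = Add(111847, Mul(-1, Rational(1, 25155))) = Add(111847, Rational(-1, 25155)) = Rational(2813511284, 25155) ≈ 1.1185e+5)
K = 19500 (K = Mul(Add(-10, 70), 325) = Mul(60, 325) = 19500)
Add(R, Mul(-1, K)) = Add(Rational(2813511284, 25155), Mul(-1, 19500)) = Add(Rational(2813511284, 25155), -19500) = Rational(2322988784, 25155)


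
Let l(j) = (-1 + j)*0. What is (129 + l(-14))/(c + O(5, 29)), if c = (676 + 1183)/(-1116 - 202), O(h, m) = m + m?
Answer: 170022/74585 ≈ 2.2796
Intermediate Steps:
O(h, m) = 2*m
l(j) = 0
c = -1859/1318 (c = 1859/(-1318) = 1859*(-1/1318) = -1859/1318 ≈ -1.4105)
(129 + l(-14))/(c + O(5, 29)) = (129 + 0)/(-1859/1318 + 2*29) = 129/(-1859/1318 + 58) = 129/(74585/1318) = 129*(1318/74585) = 170022/74585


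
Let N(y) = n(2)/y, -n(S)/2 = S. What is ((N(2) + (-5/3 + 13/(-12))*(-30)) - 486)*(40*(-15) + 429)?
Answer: 138681/2 ≈ 69341.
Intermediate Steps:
n(S) = -2*S
N(y) = -4/y (N(y) = (-2*2)/y = -4/y)
((N(2) + (-5/3 + 13/(-12))*(-30)) - 486)*(40*(-15) + 429) = ((-4/2 + (-5/3 + 13/(-12))*(-30)) - 486)*(40*(-15) + 429) = ((-4*½ + (-5*⅓ + 13*(-1/12))*(-30)) - 486)*(-600 + 429) = ((-2 + (-5/3 - 13/12)*(-30)) - 486)*(-171) = ((-2 - 11/4*(-30)) - 486)*(-171) = ((-2 + 165/2) - 486)*(-171) = (161/2 - 486)*(-171) = -811/2*(-171) = 138681/2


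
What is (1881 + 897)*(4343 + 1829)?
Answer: 17145816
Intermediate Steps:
(1881 + 897)*(4343 + 1829) = 2778*6172 = 17145816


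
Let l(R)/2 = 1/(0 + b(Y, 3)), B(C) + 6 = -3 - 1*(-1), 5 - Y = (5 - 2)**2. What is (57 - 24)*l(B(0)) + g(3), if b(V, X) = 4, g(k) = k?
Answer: 39/2 ≈ 19.500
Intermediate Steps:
Y = -4 (Y = 5 - (5 - 2)**2 = 5 - 1*3**2 = 5 - 1*9 = 5 - 9 = -4)
B(C) = -8 (B(C) = -6 + (-3 - 1*(-1)) = -6 + (-3 + 1) = -6 - 2 = -8)
l(R) = 1/2 (l(R) = 2/(0 + 4) = 2/4 = 2*(1/4) = 1/2)
(57 - 24)*l(B(0)) + g(3) = (57 - 24)*(1/2) + 3 = 33*(1/2) + 3 = 33/2 + 3 = 39/2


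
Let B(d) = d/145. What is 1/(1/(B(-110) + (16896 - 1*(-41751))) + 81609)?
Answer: 1700741/138795772298 ≈ 1.2254e-5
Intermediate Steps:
B(d) = d/145 (B(d) = d*(1/145) = d/145)
1/(1/(B(-110) + (16896 - 1*(-41751))) + 81609) = 1/(1/((1/145)*(-110) + (16896 - 1*(-41751))) + 81609) = 1/(1/(-22/29 + (16896 + 41751)) + 81609) = 1/(1/(-22/29 + 58647) + 81609) = 1/(1/(1700741/29) + 81609) = 1/(29/1700741 + 81609) = 1/(138795772298/1700741) = 1700741/138795772298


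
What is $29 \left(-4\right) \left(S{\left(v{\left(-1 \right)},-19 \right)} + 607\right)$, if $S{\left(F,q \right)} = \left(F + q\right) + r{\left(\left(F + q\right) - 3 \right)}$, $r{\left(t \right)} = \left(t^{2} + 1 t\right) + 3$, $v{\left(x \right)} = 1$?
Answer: $-117392$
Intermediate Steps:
$r{\left(t \right)} = 3 + t + t^{2}$ ($r{\left(t \right)} = \left(t^{2} + t\right) + 3 = \left(t + t^{2}\right) + 3 = 3 + t + t^{2}$)
$S{\left(F,q \right)} = \left(-3 + F + q\right)^{2} + 2 F + 2 q$ ($S{\left(F,q \right)} = \left(F + q\right) + \left(3 - \left(3 - F - q\right) + \left(\left(F + q\right) - 3\right)^{2}\right) = \left(F + q\right) + \left(3 + \left(-3 + F + q\right) + \left(-3 + F + q\right)^{2}\right) = \left(F + q\right) + \left(F + q + \left(-3 + F + q\right)^{2}\right) = \left(-3 + F + q\right)^{2} + 2 F + 2 q$)
$29 \left(-4\right) \left(S{\left(v{\left(-1 \right)},-19 \right)} + 607\right) = 29 \left(-4\right) \left(\left(\left(-3 + 1 - 19\right)^{2} + 2 \cdot 1 + 2 \left(-19\right)\right) + 607\right) = - 116 \left(\left(\left(-21\right)^{2} + 2 - 38\right) + 607\right) = - 116 \left(\left(441 + 2 - 38\right) + 607\right) = - 116 \left(405 + 607\right) = \left(-116\right) 1012 = -117392$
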